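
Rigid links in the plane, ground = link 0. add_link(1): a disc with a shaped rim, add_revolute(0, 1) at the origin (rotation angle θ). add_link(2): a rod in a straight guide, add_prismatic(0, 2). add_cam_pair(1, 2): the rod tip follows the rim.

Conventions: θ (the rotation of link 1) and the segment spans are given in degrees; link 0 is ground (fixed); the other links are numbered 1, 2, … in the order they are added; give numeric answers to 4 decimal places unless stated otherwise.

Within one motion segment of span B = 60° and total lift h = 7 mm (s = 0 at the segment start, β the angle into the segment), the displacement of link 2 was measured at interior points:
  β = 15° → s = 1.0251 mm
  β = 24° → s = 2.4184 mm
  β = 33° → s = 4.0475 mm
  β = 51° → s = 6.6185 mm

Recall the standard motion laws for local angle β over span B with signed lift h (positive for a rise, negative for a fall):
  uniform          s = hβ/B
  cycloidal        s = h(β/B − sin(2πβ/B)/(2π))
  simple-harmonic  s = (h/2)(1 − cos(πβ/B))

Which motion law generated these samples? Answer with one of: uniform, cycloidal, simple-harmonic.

candidates at β/B = r: uniform s = h·r (linear in β); cycloidal s = h·(r − sin(2πr)/(2π)); simple-harmonic s = (h/2)(1 − cos(πr))
β=15°: printed 1.0251 | uniform 1.7500, cycloidal 0.6359, simple-harmonic 1.0251
β=24°: printed 2.4184 | uniform 2.8000, cycloidal 2.1452, simple-harmonic 2.4184
β=33°: printed 4.0475 | uniform 3.8500, cycloidal 4.1943, simple-harmonic 4.0475
β=51°: printed 6.6185 | uniform 5.9500, cycloidal 6.8513, simple-harmonic 6.6185
only one law matches every sample → simple-harmonic

simple-harmonic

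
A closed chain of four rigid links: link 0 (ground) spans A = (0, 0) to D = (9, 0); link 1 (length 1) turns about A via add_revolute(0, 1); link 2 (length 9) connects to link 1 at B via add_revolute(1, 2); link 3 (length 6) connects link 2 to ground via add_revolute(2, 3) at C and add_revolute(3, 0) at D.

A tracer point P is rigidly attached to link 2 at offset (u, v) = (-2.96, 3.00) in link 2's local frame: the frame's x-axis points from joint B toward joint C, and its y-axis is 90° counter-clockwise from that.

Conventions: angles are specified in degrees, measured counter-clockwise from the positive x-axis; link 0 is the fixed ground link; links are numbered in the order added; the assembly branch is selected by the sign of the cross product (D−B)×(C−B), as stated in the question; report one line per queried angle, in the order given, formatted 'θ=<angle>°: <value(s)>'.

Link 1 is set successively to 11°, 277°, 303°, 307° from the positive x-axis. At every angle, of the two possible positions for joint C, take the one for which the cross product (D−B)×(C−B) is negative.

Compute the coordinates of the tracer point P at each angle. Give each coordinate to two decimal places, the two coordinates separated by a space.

A=(0,0), D=(9.00,0)
θ=11°: B = A + 1.00·(cos11°, sin11°) = (0.9816, 0.1908)
θ=11°: |BD| = 8.0206
θ=11°: circle(B,9.00) ∩ circle(D,6.00): a=6.8156, h=5.8777
θ=11°:   candidates: C₊=(7.9351,5.9047) cross=47.143; C₋=(7.6555,-5.8474) cross=-47.143
θ=11°:   branch - wants cross < 0 → take C=(7.6555,-5.8474) (cross=-47.143)
θ=11°: ex = (C−B)/|BC| = (0.7415,-0.6709); ey = (0.6709,0.7415)
θ=11°: P = B + -2.96·ex + 3.00·ey = (0.7994,4.4013)
θ=277°: B = A + 1.00·(cos277°, sin277°) = (0.1219, -0.9925)
θ=277°: |BD| = 8.9334
θ=277°: circle(B,9.00) ∩ circle(D,6.00): a=6.9853, h=5.6749
θ=277°:   candidates: C₊=(6.4335,5.4234) cross=50.697; C₋=(7.6945,-5.8562) cross=-50.697
θ=277°:   branch - wants cross < 0 → take C=(7.6945,-5.8562) (cross=-50.697)
θ=277°: ex = (C−B)/|BC| = (0.8414,-0.5404); ey = (0.5404,0.8414)
θ=277°: P = B + -2.96·ex + 3.00·ey = (-0.7474,3.1313)
θ=303°: B = A + 1.00·(cos303°, sin303°) = (0.5446, -0.8387)
θ=303°: |BD| = 8.4969
θ=303°: circle(B,9.00) ∩ circle(D,6.00): a=6.8965, h=5.7826
θ=303°:   candidates: C₊=(6.8367,5.5964) cross=49.134; C₋=(7.9782,-5.9124) cross=-49.134
θ=303°:   branch - wants cross < 0 → take C=(7.9782,-5.9124) (cross=-49.134)
θ=303°: ex = (C−B)/|BC| = (0.8260,-0.5637); ey = (0.5637,0.8260)
θ=303°: P = B + -2.96·ex + 3.00·ey = (-0.2089,3.3079)
θ=307°: B = A + 1.00·(cos307°, sin307°) = (0.6018, -0.7986)
θ=307°: |BD| = 8.4361
θ=307°: circle(B,9.00) ∩ circle(D,6.00): a=6.8852, h=5.7961
θ=307°:   candidates: C₊=(6.9073,5.6232) cross=48.896; C₋=(8.0048,-5.9169) cross=-48.896
θ=307°:   branch - wants cross < 0 → take C=(8.0048,-5.9169) (cross=-48.896)
θ=307°: ex = (C−B)/|BC| = (0.8225,-0.5687); ey = (0.5687,0.8225)
θ=307°: P = B + -2.96·ex + 3.00·ey = (-0.1268,3.3523)

θ=11°: 0.80 4.40
θ=277°: -0.75 3.13
θ=303°: -0.21 3.31
θ=307°: -0.13 3.35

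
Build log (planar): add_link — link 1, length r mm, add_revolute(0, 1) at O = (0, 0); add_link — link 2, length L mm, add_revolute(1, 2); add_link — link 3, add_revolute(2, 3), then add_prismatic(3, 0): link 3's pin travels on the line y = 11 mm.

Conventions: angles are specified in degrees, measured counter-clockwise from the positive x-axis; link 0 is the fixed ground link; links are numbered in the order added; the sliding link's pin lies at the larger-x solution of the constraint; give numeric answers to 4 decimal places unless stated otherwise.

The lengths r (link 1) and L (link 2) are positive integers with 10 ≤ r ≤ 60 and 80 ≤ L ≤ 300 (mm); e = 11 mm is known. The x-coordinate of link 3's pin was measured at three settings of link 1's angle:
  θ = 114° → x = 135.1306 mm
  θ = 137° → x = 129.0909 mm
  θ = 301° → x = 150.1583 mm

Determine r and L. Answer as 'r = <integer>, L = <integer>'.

constraint per measurement: (x − r cos θ)² + (r sin θ − e)² = L²
subtracting the θ₁ and θ₂ equations cancels the r² and L² terms:
r = (x₁² − x₂²) / (2[(x₁cos θ₁ + e sin θ₁) − (x₂cos θ₂ + e sin θ₂)]) = 18.9998 → r = 19
L² = (x₁ − r cos θ₁)² + (r sin θ₁ − e)² = 20448.9946 → L = 143.0000 → L = 143
check at θ₃=301°: x = 150.1583 (printed 150.1583) ✓

r = 19, L = 143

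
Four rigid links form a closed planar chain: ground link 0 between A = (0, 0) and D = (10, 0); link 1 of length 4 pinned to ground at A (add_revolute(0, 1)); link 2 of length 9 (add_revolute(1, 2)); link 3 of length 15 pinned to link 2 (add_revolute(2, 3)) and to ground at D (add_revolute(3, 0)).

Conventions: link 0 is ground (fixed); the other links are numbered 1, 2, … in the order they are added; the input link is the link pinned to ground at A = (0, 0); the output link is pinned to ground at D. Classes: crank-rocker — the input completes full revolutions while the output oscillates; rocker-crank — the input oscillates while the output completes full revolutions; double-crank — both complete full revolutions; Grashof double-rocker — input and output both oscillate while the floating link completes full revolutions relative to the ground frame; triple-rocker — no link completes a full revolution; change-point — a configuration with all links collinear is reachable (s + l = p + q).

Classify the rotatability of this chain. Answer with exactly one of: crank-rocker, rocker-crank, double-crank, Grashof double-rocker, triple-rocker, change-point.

lengths: ground=10, input=4, coupler=9, output=15
sorted: s=4 (shortest), l=15 (longest), p+q=19
s + l = 19 vs p + q = 19
s + l = p + q → change-point (collinear configuration reachable)

change-point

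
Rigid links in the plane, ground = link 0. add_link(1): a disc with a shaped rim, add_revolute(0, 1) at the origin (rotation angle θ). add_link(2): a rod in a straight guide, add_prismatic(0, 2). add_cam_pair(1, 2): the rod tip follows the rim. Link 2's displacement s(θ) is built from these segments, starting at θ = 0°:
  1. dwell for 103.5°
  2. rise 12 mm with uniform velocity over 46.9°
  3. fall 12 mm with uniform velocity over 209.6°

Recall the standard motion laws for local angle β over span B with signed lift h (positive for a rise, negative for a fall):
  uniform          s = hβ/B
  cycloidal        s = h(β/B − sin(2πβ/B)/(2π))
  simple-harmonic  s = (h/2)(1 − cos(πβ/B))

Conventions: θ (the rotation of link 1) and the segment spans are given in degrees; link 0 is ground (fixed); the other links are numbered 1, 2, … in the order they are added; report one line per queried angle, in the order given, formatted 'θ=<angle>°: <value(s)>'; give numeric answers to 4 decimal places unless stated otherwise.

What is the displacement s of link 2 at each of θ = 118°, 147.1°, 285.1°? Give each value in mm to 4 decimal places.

segment 1 (0° to 103.5°, dwell): s unchanged at 0.0000
θ = 118° falls in segment 2 (103.5° to 150.4°, uniform, h = 12): β = 118 − 103.5 = 14.5°, B = 46.9°; Δs = 12·14.5/46.9 = 3.7100; s = 0.0000 + 3.7100 = 3.7100
θ = 147.1° falls in segment 2 (103.5° to 150.4°, uniform, h = 12): β = 147.1 − 103.5 = 43.6°, B = 46.9°; Δs = 12·43.6/46.9 = 11.1557; s = 0.0000 + 11.1557 = 11.1557
segment 2 (103.5° to 150.4°, uniform, h = 12) is passed completely: s = 0.0000 + (12) = 12.0000
θ = 285.1° falls in segment 3 (150.4° to 360°, uniform, h = -12): β = 285.1 − 150.4 = 134.7°, B = 209.6°; Δs = -12·134.7/209.6 = -7.7118; s = 12.0000 − 7.7118 = 4.2882

θ=118°: 3.7100
θ=147.1°: 11.1557
θ=285.1°: 4.2882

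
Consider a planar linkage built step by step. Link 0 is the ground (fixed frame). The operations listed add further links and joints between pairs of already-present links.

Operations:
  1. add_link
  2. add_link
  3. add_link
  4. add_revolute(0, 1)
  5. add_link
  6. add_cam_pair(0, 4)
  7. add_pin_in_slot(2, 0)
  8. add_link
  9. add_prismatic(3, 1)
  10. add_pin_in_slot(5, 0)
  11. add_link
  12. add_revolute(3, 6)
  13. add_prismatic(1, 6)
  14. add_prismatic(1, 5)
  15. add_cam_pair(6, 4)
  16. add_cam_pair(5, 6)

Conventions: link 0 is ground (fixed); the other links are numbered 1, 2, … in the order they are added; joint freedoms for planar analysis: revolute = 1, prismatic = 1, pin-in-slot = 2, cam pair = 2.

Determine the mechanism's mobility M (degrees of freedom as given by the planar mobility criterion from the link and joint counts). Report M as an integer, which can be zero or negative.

link 0 = ground. State L|J1|J2 = 1|0|0
+link1  2|0|0
+link2  3|0|0
+link3  4|0|0
R(0,1) f=1→J1  4|1|0
+link4  5|1|0
C(0,4) f=2→J2  5|1|1
PS(2,0) f=2→J2  5|1|2
+link5  6|1|2
P(3,1) f=1→J1  6|2|2
PS(5,0) f=2→J2  6|2|3
+link6  7|2|3
R(3,6) f=1→J1  7|3|3
P(1,6) f=1→J1  7|4|3
P(1,5) f=1→J1  7|5|3
C(6,4) f=2→J2  7|5|4
C(5,6) f=2→J2  7|5|5
M = 3(7−1)−2·5−5 = 18−10−5 = 3

M = 3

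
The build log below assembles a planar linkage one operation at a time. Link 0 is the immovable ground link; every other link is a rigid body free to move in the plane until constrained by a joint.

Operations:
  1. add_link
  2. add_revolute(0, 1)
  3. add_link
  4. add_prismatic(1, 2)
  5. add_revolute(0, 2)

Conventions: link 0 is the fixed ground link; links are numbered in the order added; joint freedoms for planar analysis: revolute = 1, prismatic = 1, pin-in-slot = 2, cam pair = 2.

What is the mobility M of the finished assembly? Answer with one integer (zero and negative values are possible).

L=1 J1=0 J2=0
add link → L=2 J1=0 J2=0
R@0,1 dof=1 J1 → L=2 J1=1 J2=0
add link → L=3 J1=1 J2=0
P@1,2 dof=1 J1 → L=3 J1=2 J2=0
R@0,2 dof=1 J1 → L=3 J1=3 J2=0
M=3(L−1)−2J1−J2=3·2−2·3−0=0

M = 0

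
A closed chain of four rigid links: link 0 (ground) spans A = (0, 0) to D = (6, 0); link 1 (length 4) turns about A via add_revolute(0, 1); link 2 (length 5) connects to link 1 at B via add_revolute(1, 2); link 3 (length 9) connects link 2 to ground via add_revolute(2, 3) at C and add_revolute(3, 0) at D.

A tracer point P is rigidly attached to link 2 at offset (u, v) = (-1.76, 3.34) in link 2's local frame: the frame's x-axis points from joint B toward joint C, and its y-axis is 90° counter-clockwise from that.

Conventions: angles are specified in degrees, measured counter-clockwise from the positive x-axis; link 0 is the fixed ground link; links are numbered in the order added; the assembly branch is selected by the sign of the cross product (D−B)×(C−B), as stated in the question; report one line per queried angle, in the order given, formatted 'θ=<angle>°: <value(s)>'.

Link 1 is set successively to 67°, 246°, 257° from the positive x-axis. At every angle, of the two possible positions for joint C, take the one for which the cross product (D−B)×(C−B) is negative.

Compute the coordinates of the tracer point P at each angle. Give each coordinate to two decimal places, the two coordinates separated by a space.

A=(0,0), D=(6.00,0)
θ=67°: B = A + 4.00·(cos67°, sin67°) = (1.5629, 3.6820)
θ=67°: |BD| = 5.7658
θ=67°: circle(B,5.00) ∩ circle(D,9.00): a=-1.9733, h=4.5941
θ=67°:   candidates: C₊=(2.9782,8.4775) cross=26.489; C₋=(-2.8894,1.4067) cross=-26.489
θ=67°:   branch - wants cross < 0 → take C=(-2.8894,1.4067) (cross=-26.489)
θ=67°: ex = (C−B)/|BC| = (-0.8905,-0.4551); ey = (0.4551,-0.8905)
θ=67°: P = B + -1.76·ex + 3.34·ey = (4.6500,1.5088)
θ=246°: B = A + 4.00·(cos246°, sin246°) = (-1.6269, -3.6542)
θ=246°: |BD| = 8.4571
θ=246°: circle(B,5.00) ∩ circle(D,9.00): a=0.9178, h=4.9150
θ=246°:   candidates: C₊=(-2.9230,1.1749) cross=41.567; C₋=(1.3244,-7.6902) cross=-41.567
θ=246°:   branch - wants cross < 0 → take C=(1.3244,-7.6902) (cross=-41.567)
θ=246°: ex = (C−B)/|BC| = (0.5903,-0.8072); ey = (0.8072,0.5903)
θ=246°: P = B + -1.76·ex + 3.34·ey = (0.0302,-0.2620)
θ=257°: B = A + 4.00·(cos257°, sin257°) = (-0.8998, -3.8975)
θ=257°: |BD| = 7.9245
θ=257°: circle(B,5.00) ∩ circle(D,9.00): a=0.4289, h=4.9816
θ=257°:   candidates: C₊=(-2.9764,0.6509) cross=39.476; C₋=(1.9237,-8.0240) cross=-39.476
θ=257°:   branch - wants cross < 0 → take C=(1.9237,-8.0240) (cross=-39.476)
θ=257°: ex = (C−B)/|BC| = (0.5647,-0.8253); ey = (0.8253,0.5647)
θ=257°: P = B + -1.76·ex + 3.34·ey = (0.8628,-0.5589)

θ=67°: 4.65 1.51
θ=246°: 0.03 -0.26
θ=257°: 0.86 -0.56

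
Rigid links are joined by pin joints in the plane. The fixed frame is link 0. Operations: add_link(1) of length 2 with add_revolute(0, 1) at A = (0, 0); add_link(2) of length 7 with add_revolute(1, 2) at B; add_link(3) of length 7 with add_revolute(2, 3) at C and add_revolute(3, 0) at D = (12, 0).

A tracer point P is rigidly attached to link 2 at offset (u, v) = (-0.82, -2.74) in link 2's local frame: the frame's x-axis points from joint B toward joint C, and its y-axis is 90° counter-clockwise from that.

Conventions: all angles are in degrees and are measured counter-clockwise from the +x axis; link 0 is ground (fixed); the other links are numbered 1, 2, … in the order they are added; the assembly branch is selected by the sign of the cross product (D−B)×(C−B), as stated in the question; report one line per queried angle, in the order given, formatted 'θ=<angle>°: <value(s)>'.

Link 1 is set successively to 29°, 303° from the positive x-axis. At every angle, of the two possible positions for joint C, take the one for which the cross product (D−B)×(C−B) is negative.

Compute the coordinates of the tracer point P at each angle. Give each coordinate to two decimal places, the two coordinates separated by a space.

A=(0,0), D=(12.00,0)
θ=29°: B = A + 2.00·(cos29°, sin29°) = (1.7492, 0.9696)
θ=29°: |BD| = 10.2965
θ=29°: circle(B,7.00) ∩ circle(D,7.00): a=5.1483, h=4.7429
θ=29°:   candidates: C₊=(7.3213,5.2067) cross=48.836; C₋=(6.4280,-4.2370) cross=-48.836
θ=29°:   branch - wants cross < 0 → take C=(6.4280,-4.2370) (cross=-48.836)
θ=29°: ex = (C−B)/|BC| = (0.6684,-0.7438); ey = (0.7438,0.6684)
θ=29°: P = B + -0.82·ex + -2.74·ey = (-0.8369,-0.2518)
θ=303°: B = A + 2.00·(cos303°, sin303°) = (1.0893, -1.6773)
θ=303°: |BD| = 11.0389
θ=303°: circle(B,7.00) ∩ circle(D,7.00): a=5.5195, h=4.3053
θ=303°:   candidates: C₊=(5.8905,3.4166) cross=47.526; C₋=(7.1988,-5.0940) cross=-47.526
θ=303°:   branch - wants cross < 0 → take C=(7.1988,-5.0940) (cross=-47.526)
θ=303°: ex = (C−B)/|BC| = (0.8728,-0.4881); ey = (0.4881,0.8728)
θ=303°: P = B + -0.82·ex + -2.74·ey = (-0.9638,-3.6686)

θ=29°: -0.84 -0.25
θ=303°: -0.96 -3.67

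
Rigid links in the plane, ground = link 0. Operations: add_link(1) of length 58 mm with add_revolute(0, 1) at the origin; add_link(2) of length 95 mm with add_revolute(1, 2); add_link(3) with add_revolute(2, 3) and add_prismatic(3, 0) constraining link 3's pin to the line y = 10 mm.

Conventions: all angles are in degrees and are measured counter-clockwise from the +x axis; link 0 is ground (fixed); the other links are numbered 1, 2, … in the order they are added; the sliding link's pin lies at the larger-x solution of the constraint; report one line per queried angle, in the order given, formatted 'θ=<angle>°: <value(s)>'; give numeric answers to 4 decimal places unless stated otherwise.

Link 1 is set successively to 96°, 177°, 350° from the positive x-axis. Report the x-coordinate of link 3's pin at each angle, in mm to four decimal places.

geometry: r = 58 mm, L = 95 mm, e = 10 mm
θ=96°: crank pin P = (r cos θ, r sin θ) = (-6.062651, 57.682270)
θ=96°: h = r sin θ − e = 57.682270 − 10 = 47.682270
θ=96°: x = r cos θ + √(L² − h²) = -6.062651 + 82.166910 = 76.104259
θ=177°: crank pin P = (r cos θ, r sin θ) = (-57.920513, 3.035485)
θ=177°: h = r sin θ − e = 3.035485 − 10 = -6.964515
θ=177°: x = r cos θ + √(L² − h²) = -57.920513 + 94.744369 = 36.823856
θ=350°: crank pin P = (r cos θ, r sin θ) = (57.118850, -10.071594)
θ=350°: h = r sin θ − e = -10.071594 − 10 = -20.071594
θ=350°: x = r cos θ + √(L² − h²) = 57.118850 + 92.855431 = 149.974281

θ=96°: 76.1043
θ=177°: 36.8239
θ=350°: 149.9743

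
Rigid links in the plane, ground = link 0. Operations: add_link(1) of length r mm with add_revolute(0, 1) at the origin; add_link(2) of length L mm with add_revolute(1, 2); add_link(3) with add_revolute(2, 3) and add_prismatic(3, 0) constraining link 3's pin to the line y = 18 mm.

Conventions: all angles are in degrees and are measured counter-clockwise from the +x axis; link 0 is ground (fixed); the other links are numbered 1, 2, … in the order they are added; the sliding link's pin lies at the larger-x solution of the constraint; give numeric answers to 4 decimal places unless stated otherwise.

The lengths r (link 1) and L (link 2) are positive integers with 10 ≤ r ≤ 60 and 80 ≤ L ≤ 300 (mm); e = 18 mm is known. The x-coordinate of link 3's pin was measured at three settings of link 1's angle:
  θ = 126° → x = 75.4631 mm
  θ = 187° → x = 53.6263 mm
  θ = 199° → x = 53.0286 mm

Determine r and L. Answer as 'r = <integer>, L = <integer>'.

constraint per measurement: (x − r cos θ)² + (r sin θ − e)² = L²
subtracting the θ₁ and θ₂ equations cancels the r² and L² terms:
r = (x₁² − x₂²) / (2[(x₁cos θ₁ + e sin θ₁) − (x₂cos θ₂ + e sin θ₂)]) = 54.9998 → r = 55
L² = (x₁ − r cos θ₁)² + (r sin θ₁ − e)² = 12320.9965 → L = 111.0000 → L = 111
check at θ₃=199°: x = 53.0286 (printed 53.0286) ✓

r = 55, L = 111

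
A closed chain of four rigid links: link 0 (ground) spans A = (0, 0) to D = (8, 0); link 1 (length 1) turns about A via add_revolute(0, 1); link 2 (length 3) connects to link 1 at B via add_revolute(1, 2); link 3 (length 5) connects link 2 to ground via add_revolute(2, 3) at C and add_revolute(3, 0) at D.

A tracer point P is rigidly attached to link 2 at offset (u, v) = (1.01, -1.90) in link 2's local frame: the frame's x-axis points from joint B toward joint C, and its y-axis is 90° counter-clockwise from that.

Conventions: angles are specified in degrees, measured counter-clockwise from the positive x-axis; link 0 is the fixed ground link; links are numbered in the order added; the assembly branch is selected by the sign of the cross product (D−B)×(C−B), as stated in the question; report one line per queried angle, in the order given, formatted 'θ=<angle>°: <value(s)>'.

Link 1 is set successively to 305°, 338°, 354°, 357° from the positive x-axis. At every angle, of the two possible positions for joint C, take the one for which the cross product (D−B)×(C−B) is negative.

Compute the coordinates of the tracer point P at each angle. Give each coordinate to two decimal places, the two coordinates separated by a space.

A=(0,0), D=(8.00,0)
θ=305°: B = A + 1.00·(cos305°, sin305°) = (0.5736, -0.8192)
θ=305°: |BD| = 7.4715
θ=305°: circle(B,3.00) ∩ circle(D,5.00): a=2.6650, h=1.3776
θ=305°:   candidates: C₊=(3.0715,0.8423) cross=10.293; C₋=(3.3735,-1.8963) cross=-10.293
θ=305°:   branch - wants cross < 0 → take C=(3.3735,-1.8963) (cross=-10.293)
θ=305°: ex = (C−B)/|BC| = (0.9333,-0.3590); ey = (0.3590,0.9333)
θ=305°: P = B + 1.01·ex + -1.90·ey = (0.8341,-2.9551)
θ=338°: B = A + 1.00·(cos338°, sin338°) = (0.9272, -0.3746)
θ=338°: |BD| = 7.0827
θ=338°: circle(B,3.00) ∩ circle(D,5.00): a=2.4119, h=1.7841
θ=338°:   candidates: C₊=(3.2413,1.5345) cross=12.636; C₋=(3.4300,-2.0286) cross=-12.636
θ=338°:   branch - wants cross < 0 → take C=(3.4300,-2.0286) (cross=-12.636)
θ=338°: ex = (C−B)/|BC| = (0.8343,-0.5513); ey = (0.5513,0.8343)
θ=338°: P = B + 1.01·ex + -1.90·ey = (0.7223,-2.5166)
θ=354°: B = A + 1.00·(cos354°, sin354°) = (0.9945, -0.1045)
θ=354°: |BD| = 7.0063
θ=354°: circle(B,3.00) ∩ circle(D,5.00): a=2.3613, h=1.8505
θ=354°:   candidates: C₊=(3.3279,1.7810) cross=12.965; C₋=(3.3832,-1.9196) cross=-12.965
θ=354°:   branch - wants cross < 0 → take C=(3.3832,-1.9196) (cross=-12.965)
θ=354°: ex = (C−B)/|BC| = (0.7962,-0.6050); ey = (0.6050,0.7962)
θ=354°: P = B + 1.01·ex + -1.90·ey = (0.6492,-2.2284)
θ=357°: B = A + 1.00·(cos357°, sin357°) = (0.9986, -0.0523)
θ=357°: |BD| = 7.0016
θ=357°: circle(B,3.00) ∩ circle(D,5.00): a=2.3582, h=1.8544
θ=357°:   candidates: C₊=(3.3429,1.8197) cross=12.984; C₋=(3.3706,-1.8891) cross=-12.984
θ=357°:   branch - wants cross < 0 → take C=(3.3706,-1.8891) (cross=-12.984)
θ=357°: ex = (C−B)/|BC| = (0.7907,-0.6123); ey = (0.6123,0.7907)
θ=357°: P = B + 1.01·ex + -1.90·ey = (0.6339,-2.1730)

θ=305°: 0.83 -2.96
θ=338°: 0.72 -2.52
θ=354°: 0.65 -2.23
θ=357°: 0.63 -2.17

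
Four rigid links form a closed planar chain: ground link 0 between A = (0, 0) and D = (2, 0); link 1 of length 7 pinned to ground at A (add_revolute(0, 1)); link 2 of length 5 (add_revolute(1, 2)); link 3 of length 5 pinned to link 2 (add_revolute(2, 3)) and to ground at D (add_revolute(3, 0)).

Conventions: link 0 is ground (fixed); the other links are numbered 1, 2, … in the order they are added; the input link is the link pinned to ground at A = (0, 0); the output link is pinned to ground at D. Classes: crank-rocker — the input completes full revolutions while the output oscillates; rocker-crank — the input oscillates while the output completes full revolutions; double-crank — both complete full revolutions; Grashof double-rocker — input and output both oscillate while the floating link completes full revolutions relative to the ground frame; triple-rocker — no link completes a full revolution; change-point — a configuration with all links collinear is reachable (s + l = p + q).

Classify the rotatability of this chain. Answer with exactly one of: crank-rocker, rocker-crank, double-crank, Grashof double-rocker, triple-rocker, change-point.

lengths: ground=2, input=7, coupler=5, output=5
sorted: s=2 (shortest), l=7 (longest), p+q=10
s + l = 9 vs p + q = 10
s + l < p + q (Grashof) with shortest = ground link → double-crank

double-crank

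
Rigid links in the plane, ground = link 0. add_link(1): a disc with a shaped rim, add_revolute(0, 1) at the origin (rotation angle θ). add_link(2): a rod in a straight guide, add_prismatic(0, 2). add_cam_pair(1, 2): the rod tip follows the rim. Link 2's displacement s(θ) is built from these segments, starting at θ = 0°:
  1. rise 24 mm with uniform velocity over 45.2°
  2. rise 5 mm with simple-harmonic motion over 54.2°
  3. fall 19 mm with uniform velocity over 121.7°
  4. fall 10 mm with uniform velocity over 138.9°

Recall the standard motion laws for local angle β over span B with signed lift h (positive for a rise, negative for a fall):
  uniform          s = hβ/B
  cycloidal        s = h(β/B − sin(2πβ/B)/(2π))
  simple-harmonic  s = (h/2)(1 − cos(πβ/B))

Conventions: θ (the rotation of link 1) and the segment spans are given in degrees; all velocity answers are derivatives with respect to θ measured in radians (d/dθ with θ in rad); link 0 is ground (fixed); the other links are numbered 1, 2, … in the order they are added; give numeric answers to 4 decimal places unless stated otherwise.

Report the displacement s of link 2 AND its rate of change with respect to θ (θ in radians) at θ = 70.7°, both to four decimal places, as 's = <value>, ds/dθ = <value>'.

segment 1 (0° to 45.2°, uniform, h = 24) is passed completely: s = 0.0000 + (24) = 24.0000
θ = 70.7° falls in segment 2 (45.2° to 99.4°, simple-harmonic, h = 5): β = 70.7 − 45.2 = 25.5°, B = 54.2°; Δs = 5/2·(1 − cos(π·0.4705)) = 2.2685; s = 24.0000 + 2.2685 = 26.2685
velocity in seg [45.2°–99.4°] (simple-harmonic), θ in radians: β = 25.5° = 0.4451 rad, B = 54.2° = 0.9460 rad; ds/dθ = (πh/(2B)) sin(πβ/B) = (π·5/(2·0.9460)) sin(π·0.4705) = 8.266904 mm/rad

s = 26.2685, ds/dθ = 8.2669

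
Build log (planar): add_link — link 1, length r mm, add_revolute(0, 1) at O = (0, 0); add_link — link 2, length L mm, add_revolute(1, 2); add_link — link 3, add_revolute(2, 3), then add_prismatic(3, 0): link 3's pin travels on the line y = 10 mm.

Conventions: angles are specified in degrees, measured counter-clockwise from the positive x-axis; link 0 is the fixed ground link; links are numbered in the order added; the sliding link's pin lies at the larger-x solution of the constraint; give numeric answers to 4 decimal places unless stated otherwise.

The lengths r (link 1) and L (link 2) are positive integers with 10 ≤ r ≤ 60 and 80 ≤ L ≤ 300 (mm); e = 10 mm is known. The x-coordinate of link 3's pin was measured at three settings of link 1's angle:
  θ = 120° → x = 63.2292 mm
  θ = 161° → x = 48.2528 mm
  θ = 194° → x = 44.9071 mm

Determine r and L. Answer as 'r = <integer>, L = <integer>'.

constraint per measurement: (x − r cos θ)² + (r sin θ − e)² = L²
subtracting the θ₁ and θ₂ equations cancels the r² and L² terms:
r = (x₁² − x₂²) / (2[(x₁cos θ₁ + e sin θ₁) − (x₂cos θ₂ + e sin θ₂)]) = 43.0001 → r = 43
L² = (x₁ − r cos θ₁)² + (r sin θ₁ − e)² = 7921.0055 → L = 89.0000 → L = 89
check at θ₃=194°: x = 44.9071 (printed 44.9071) ✓

r = 43, L = 89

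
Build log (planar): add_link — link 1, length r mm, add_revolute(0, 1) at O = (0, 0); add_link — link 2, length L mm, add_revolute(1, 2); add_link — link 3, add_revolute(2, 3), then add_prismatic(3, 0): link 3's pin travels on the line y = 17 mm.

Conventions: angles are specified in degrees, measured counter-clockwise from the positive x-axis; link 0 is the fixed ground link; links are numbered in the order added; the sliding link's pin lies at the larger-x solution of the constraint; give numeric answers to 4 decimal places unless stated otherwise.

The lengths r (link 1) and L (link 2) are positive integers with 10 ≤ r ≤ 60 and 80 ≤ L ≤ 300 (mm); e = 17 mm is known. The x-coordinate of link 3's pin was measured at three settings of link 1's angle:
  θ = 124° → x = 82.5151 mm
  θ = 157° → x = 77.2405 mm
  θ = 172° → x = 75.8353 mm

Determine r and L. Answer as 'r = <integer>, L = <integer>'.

constraint per measurement: (x − r cos θ)² + (r sin θ − e)² = L²
subtracting the θ₁ and θ₂ equations cancels the r² and L² terms:
r = (x₁² − x₂²) / (2[(x₁cos θ₁ + e sin θ₁) − (x₂cos θ₂ + e sin θ₂)]) = 13.0000 → r = 13
L² = (x₁ − r cos θ₁)² + (r sin θ₁ − e)² = 8099.9954 → L = 90.0000 → L = 90
check at θ₃=172°: x = 75.8353 (printed 75.8353) ✓

r = 13, L = 90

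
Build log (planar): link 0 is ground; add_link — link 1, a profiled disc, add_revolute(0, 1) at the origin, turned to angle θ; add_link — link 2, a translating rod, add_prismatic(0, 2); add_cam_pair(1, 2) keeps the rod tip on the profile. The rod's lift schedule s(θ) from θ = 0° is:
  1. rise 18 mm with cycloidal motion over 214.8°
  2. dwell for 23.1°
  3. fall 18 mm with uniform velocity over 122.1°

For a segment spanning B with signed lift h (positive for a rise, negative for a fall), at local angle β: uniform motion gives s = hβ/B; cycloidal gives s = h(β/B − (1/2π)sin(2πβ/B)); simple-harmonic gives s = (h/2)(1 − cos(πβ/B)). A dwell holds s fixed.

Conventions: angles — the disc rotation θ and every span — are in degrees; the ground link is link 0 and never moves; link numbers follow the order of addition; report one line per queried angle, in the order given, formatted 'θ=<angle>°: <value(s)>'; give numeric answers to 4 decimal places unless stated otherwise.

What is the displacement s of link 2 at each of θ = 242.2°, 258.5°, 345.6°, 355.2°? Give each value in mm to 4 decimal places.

seg 1 [0°–214.8°] cycloidal, h=18: full span → s += 18 → s = 18.0000
seg 2 [214.8°–237.9°] dwell: s stays 18.0000
seg 3 [237.9°–360°] uniform, h=-18: θ=242.2° here. β=4.3, B=122.1. -18·4.3/122.1 = -0.6339 → s = 17.3661
seg 3 [237.9°–360°] uniform, h=-18: θ=258.5° here. β=20.6, B=122.1. -18·20.6/122.1 = -3.0369 → s = 14.9631
seg 3 [237.9°–360°] uniform, h=-18: θ=345.6° here. β=107.7, B=122.1. -18·107.7/122.1 = -15.8771 → s = 2.1229
seg 3 [237.9°–360°] uniform, h=-18: θ=355.2° here. β=117.3, B=122.1. -18·117.3/122.1 = -17.2924 → s = 0.7076

θ=242.2°: 17.3661
θ=258.5°: 14.9631
θ=345.6°: 2.1229
θ=355.2°: 0.7076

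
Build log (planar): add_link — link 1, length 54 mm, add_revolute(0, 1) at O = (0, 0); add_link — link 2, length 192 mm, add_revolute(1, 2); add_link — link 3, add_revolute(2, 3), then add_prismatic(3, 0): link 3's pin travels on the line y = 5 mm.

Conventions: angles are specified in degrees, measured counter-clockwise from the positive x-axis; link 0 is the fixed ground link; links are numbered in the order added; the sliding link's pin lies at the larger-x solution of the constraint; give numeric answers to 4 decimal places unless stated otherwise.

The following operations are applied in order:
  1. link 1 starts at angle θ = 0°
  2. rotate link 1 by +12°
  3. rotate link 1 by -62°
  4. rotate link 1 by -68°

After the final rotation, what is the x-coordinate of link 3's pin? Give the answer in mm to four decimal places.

geometry: r = 54 mm, L = 192 mm, e = 5 mm; θ starts at 0°
rotate link 1 by +12°: θ ← 0° +12° = 12°
rotate link 1 by -62°: θ ← 12° -62° = -50°
rotate link 1 by -68°: θ ← -50° -68° = -118°
crank pin P = (r cos θ, r sin θ) = (-25.351464, -47.679170)
h = r sin θ − e = -47.679170 − 5 = -52.679170
x = r cos θ + √(L² − h²) = -25.351464 + 184.631809 = 159.280345

159.2803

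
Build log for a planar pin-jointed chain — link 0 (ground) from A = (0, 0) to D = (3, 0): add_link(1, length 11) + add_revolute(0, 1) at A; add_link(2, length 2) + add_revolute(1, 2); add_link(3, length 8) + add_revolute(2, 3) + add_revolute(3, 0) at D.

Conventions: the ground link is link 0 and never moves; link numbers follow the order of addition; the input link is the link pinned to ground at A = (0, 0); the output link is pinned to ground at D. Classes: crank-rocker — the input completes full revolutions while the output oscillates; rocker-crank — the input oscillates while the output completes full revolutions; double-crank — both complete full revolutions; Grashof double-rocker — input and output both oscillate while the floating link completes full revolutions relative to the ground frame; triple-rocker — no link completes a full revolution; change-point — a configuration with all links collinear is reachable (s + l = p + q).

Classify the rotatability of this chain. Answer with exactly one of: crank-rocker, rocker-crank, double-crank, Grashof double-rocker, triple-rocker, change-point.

lengths: ground=3, input=11, coupler=2, output=8
sorted: s=2 (shortest), l=11 (longest), p+q=11
s + l = 13 vs p + q = 11
s + l > p + q → non-Grashof → no link fully rotates → triple-rocker

triple-rocker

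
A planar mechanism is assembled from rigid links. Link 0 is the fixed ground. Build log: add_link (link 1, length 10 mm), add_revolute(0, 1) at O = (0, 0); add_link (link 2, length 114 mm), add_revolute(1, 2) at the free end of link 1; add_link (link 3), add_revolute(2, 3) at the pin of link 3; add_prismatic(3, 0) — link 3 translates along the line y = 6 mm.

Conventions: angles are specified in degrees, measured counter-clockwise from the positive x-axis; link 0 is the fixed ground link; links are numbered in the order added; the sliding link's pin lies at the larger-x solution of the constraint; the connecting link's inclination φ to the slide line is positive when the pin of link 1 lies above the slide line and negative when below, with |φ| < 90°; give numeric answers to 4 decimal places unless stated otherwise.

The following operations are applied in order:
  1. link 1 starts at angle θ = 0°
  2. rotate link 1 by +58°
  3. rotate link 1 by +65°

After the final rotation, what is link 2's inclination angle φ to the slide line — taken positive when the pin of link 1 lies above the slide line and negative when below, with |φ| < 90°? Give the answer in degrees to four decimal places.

geometry: r = 10 mm, L = 114 mm, e = 6 mm; θ starts at 0°
rotate link 1 by +58°: θ ← 0° +58° = 58°
rotate link 1 by +65°: θ ← 58° +65° = 123°
h = r sin θ − e = 8.386706 − 6 = 2.386706
sin φ = h / L = 2.386706 / 114 = 0.02093601
φ = arcsin(0.02093601) = 1.199633°

1.1996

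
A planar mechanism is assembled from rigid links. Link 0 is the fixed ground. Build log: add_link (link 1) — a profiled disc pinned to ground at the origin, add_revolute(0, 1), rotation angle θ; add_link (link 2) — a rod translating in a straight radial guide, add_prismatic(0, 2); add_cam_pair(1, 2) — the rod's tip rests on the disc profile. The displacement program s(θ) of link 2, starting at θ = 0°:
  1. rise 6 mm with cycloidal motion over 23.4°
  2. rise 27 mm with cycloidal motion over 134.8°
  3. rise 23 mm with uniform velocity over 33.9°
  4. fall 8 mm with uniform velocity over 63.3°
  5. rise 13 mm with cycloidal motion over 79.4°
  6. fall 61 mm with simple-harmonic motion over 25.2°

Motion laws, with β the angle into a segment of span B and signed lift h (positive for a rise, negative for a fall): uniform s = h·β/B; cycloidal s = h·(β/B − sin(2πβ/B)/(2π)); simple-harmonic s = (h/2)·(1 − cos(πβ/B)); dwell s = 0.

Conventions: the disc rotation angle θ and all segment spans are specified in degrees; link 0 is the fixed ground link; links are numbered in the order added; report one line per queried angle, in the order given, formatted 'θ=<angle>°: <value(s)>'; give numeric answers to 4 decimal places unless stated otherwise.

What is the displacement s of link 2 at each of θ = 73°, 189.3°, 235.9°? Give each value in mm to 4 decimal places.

seg 1 [0°–23.4°] cycloidal, h=6: full span → s += 6 → s = 6.0000
seg 2 [23.4°–158.2°] cycloidal, h=27: θ=73° here. β=49.6, B=134.8. 27·(0.3680 − sin(2π·0.3680)/(2π)) = 6.7646 → s = 12.7646
seg 2 [23.4°–158.2°] cycloidal, h=27: full span → s += 27 → s = 33.0000
seg 3 [158.2°–192.1°] uniform, h=23: θ=189.3° here. β=31.1, B=33.9. 23·31.1/33.9 = 21.1003 → s = 54.1003
seg 3 [158.2°–192.1°] uniform, h=23: full span → s += 23 → s = 56.0000
seg 4 [192.1°–255.4°] uniform, h=-8: θ=235.9° here. β=43.8, B=63.3. -8·43.8/63.3 = -5.5355 → s = 50.4645

θ=73°: 12.7646
θ=189.3°: 54.1003
θ=235.9°: 50.4645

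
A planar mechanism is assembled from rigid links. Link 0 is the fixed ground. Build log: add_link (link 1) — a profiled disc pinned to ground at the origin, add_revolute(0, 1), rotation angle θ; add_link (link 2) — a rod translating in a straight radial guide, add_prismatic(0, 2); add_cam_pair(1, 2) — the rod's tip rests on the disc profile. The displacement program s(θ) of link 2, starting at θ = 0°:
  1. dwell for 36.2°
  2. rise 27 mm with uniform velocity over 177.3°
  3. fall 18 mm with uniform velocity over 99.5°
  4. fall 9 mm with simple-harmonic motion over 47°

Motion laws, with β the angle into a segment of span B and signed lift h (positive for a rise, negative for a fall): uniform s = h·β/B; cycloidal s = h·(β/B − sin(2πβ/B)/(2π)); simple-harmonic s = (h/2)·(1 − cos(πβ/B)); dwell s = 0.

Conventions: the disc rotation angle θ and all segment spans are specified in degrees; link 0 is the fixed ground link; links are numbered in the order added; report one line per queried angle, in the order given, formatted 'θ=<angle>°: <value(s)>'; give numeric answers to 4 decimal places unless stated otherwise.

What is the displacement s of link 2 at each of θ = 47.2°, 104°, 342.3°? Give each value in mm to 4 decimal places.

seg 1 [0°–36.2°] dwell: s stays 0.0000
seg 2 [36.2°–213.5°] uniform, h=27: θ=47.2° here. β=11, B=177.3. 27·11/177.3 = 1.6751 → s = 1.6751
seg 2 [36.2°–213.5°] uniform, h=27: θ=104° here. β=67.8, B=177.3. 27·67.8/177.3 = 10.3249 → s = 10.3249
seg 2 [36.2°–213.5°] uniform, h=27: full span → s += 27 → s = 27.0000
seg 3 [213.5°–313°] uniform, h=-18: full span → s += -18 → s = 9.0000
seg 4 [313°–360°] simple-harmonic, h=-9: θ=342.3° here. β=29.3, B=47. -9/2·(1 − cos(π·0.6234)) = -6.2012 → s = 2.7988

θ=47.2°: 1.6751
θ=104°: 10.3249
θ=342.3°: 2.7988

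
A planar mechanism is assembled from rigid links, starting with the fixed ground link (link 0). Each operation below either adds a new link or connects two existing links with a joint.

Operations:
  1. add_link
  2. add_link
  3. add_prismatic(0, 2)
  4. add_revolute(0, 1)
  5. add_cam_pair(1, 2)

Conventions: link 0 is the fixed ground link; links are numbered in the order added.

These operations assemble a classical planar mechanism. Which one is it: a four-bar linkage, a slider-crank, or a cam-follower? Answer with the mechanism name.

links: 3 (incl. ground); joints: 1 revolute, 1 prismatic, 1 higher (cam) pair, forming one closed loop
3 links, revolute + prismatic + higher pair in one loop → cam-follower

cam-follower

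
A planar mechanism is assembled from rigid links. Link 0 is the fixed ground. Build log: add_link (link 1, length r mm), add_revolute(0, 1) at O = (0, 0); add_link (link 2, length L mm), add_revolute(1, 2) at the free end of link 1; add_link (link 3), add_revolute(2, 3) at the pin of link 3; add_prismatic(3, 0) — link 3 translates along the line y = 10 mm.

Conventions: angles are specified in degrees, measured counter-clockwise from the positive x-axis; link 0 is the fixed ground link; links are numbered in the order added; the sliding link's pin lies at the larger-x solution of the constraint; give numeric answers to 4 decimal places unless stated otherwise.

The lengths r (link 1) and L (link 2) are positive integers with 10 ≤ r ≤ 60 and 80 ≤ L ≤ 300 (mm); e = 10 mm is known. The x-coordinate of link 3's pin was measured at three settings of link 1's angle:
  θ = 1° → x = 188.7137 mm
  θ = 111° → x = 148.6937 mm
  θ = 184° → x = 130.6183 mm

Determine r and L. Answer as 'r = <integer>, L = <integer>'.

constraint per measurement: (x − r cos θ)² + (r sin θ − e)² = L²
subtracting the θ₁ and θ₂ equations cancels the r² and L² terms:
r = (x₁² − x₂²) / (2[(x₁cos θ₁ + e sin θ₁) − (x₂cos θ₂ + e sin θ₂)]) = 29.0000 → r = 29
L² = (x₁ − r cos θ₁)² + (r sin θ₁ − e)² = 25600.0106 → L = 160.0000 → L = 160
check at θ₃=184°: x = 130.6183 (printed 130.6183) ✓

r = 29, L = 160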